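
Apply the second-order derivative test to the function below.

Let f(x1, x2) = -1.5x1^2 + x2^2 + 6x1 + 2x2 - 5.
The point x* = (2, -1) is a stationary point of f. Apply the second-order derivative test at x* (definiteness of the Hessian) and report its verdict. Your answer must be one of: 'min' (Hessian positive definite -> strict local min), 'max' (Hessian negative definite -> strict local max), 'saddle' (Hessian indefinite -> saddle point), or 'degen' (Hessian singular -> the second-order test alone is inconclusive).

Compute the Hessian H = grad^2 f:
  H = [[-3, 0], [0, 2]]
Verify stationarity: grad f(x*) = H x* + g = (0, 0).
Eigenvalues of H: -3, 2.
Eigenvalues have mixed signs, so H is indefinite -> x* is a saddle point.

saddle


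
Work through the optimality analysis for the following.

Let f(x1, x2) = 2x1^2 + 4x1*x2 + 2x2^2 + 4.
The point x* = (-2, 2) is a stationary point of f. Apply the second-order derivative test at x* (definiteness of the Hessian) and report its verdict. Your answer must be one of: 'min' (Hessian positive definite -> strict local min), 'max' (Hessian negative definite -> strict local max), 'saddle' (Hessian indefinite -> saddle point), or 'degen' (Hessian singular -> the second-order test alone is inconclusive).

Compute the Hessian H = grad^2 f:
  H = [[4, 4], [4, 4]]
Verify stationarity: grad f(x*) = H x* + g = (0, 0).
Eigenvalues of H: 0, 8.
H has a zero eigenvalue (singular; positive semidefinite but not definite), so H is neither positive definite, negative definite, nor indefinite. The second-order test alone is inconclusive -> degen.
(Indeed, f is constant along the null direction of H through x*, so x* is not a strict local extremum.)

degen


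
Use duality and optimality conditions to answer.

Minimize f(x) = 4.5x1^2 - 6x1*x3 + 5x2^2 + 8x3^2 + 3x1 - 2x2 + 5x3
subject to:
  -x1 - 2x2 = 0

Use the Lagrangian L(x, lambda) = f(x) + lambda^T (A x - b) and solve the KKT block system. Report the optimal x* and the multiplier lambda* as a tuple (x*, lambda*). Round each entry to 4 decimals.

Form the Lagrangian:
  L(x, lambda) = (1/2) x^T Q x + c^T x + lambda^T (A x - b)
Stationarity (grad_x L = 0): Q x + c + A^T lambda = 0.
Primal feasibility: A x = b.

This gives the KKT block system:
  [ Q   A^T ] [ x     ]   [-c ]
  [ A    0  ] [ lambda ] = [ b ]

Solving the linear system:
  x*      = (-0.6351, 0.3176, -0.5507)
  lambda* = (0.5878)
  f(x*)   = -2.647

x* = (-0.6351, 0.3176, -0.5507), lambda* = (0.5878)


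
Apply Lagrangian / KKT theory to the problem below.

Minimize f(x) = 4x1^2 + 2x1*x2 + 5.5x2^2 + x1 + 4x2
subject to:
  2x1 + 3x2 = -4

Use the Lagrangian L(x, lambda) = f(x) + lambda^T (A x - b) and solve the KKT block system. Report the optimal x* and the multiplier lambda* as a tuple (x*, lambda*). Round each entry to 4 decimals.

Form the Lagrangian:
  L(x, lambda) = (1/2) x^T Q x + c^T x + lambda^T (A x - b)
Stationarity (grad_x L = 0): Q x + c + A^T lambda = 0.
Primal feasibility: A x = b.

This gives the KKT block system:
  [ Q   A^T ] [ x     ]   [-c ]
  [ A    0  ] [ lambda ] = [ b ]

Solving the linear system:
  x*      = (-0.5326, -0.9783)
  lambda* = (2.6087)
  f(x*)   = 2.9946

x* = (-0.5326, -0.9783), lambda* = (2.6087)


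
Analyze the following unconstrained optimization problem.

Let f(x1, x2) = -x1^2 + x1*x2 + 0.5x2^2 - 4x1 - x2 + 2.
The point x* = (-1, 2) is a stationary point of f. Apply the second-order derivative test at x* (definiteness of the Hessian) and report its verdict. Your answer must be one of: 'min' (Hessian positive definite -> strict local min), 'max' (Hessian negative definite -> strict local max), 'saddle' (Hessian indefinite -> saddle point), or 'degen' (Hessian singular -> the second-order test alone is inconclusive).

Compute the Hessian H = grad^2 f:
  H = [[-2, 1], [1, 1]]
Verify stationarity: grad f(x*) = H x* + g = (0, 0).
Eigenvalues of H: -2.3028, 1.3028.
Eigenvalues have mixed signs, so H is indefinite -> x* is a saddle point.

saddle


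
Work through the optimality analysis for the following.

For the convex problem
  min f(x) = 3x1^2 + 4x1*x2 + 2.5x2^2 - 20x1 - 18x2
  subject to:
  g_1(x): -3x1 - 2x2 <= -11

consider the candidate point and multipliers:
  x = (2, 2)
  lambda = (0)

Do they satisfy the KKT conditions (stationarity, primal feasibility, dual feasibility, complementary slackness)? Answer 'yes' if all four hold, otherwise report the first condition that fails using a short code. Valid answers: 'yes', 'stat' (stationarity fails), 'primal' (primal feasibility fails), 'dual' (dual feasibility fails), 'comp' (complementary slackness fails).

Gradient of f: grad f(x) = Q x + c = (0, 0)
Constraint values g_i(x) = a_i^T x - b_i:
  g_1((2, 2)) = 1
Stationarity residual: grad f(x) + sum_i lambda_i a_i = (0, 0)
  -> stationarity OK
Primal feasibility (all g_i <= 0): FAILS
Dual feasibility (all lambda_i >= 0): OK
Complementary slackness (lambda_i * g_i(x) = 0 for all i): OK

Verdict: the first failing condition is primal_feasibility -> primal.

primal


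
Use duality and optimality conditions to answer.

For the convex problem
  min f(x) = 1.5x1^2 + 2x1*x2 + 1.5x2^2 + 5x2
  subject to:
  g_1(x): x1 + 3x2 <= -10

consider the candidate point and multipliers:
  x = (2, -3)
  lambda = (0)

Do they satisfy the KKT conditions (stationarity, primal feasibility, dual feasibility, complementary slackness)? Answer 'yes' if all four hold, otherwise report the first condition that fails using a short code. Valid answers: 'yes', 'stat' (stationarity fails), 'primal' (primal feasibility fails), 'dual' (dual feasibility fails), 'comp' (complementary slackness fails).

Gradient of f: grad f(x) = Q x + c = (0, 0)
Constraint values g_i(x) = a_i^T x - b_i:
  g_1((2, -3)) = 3
Stationarity residual: grad f(x) + sum_i lambda_i a_i = (0, 0)
  -> stationarity OK
Primal feasibility (all g_i <= 0): FAILS
Dual feasibility (all lambda_i >= 0): OK
Complementary slackness (lambda_i * g_i(x) = 0 for all i): OK

Verdict: the first failing condition is primal_feasibility -> primal.

primal


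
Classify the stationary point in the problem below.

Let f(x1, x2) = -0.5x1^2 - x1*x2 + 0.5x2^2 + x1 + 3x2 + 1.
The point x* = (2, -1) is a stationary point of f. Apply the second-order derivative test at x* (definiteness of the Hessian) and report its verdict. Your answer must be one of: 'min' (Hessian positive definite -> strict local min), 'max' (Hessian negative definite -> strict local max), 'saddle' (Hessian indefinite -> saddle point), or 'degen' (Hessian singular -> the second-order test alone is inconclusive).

Compute the Hessian H = grad^2 f:
  H = [[-1, -1], [-1, 1]]
Verify stationarity: grad f(x*) = H x* + g = (0, 0).
Eigenvalues of H: -1.4142, 1.4142.
Eigenvalues have mixed signs, so H is indefinite -> x* is a saddle point.

saddle


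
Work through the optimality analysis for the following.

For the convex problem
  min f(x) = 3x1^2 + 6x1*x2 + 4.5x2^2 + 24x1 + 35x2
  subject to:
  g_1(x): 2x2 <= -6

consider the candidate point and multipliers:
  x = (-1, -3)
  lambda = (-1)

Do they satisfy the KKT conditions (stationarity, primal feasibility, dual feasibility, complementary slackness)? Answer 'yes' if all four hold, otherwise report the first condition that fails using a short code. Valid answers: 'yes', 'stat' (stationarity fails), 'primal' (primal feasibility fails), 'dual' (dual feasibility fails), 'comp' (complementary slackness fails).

Gradient of f: grad f(x) = Q x + c = (0, 2)
Constraint values g_i(x) = a_i^T x - b_i:
  g_1((-1, -3)) = 0
Stationarity residual: grad f(x) + sum_i lambda_i a_i = (0, 0)
  -> stationarity OK
Primal feasibility (all g_i <= 0): OK
Dual feasibility (all lambda_i >= 0): FAILS
Complementary slackness (lambda_i * g_i(x) = 0 for all i): OK

Verdict: the first failing condition is dual_feasibility -> dual.

dual


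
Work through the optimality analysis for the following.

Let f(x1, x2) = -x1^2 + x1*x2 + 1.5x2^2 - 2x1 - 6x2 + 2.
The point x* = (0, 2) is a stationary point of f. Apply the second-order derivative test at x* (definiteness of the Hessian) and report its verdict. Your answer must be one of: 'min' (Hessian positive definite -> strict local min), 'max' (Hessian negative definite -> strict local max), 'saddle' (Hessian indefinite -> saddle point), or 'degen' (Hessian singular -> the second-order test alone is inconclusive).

Compute the Hessian H = grad^2 f:
  H = [[-2, 1], [1, 3]]
Verify stationarity: grad f(x*) = H x* + g = (0, 0).
Eigenvalues of H: -2.1926, 3.1926.
Eigenvalues have mixed signs, so H is indefinite -> x* is a saddle point.

saddle


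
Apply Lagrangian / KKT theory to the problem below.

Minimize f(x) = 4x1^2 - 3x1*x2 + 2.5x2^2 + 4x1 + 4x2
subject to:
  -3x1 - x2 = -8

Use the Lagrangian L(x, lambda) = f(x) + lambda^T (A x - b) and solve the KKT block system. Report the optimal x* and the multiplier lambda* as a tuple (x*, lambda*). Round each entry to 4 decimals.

Form the Lagrangian:
  L(x, lambda) = (1/2) x^T Q x + c^T x + lambda^T (A x - b)
Stationarity (grad_x L = 0): Q x + c + A^T lambda = 0.
Primal feasibility: A x = b.

This gives the KKT block system:
  [ Q   A^T ] [ x     ]   [-c ]
  [ A    0  ] [ lambda ] = [ b ]

Solving the linear system:
  x*      = (2.1408, 1.5775)
  lambda* = (5.4648)
  f(x*)   = 29.2958

x* = (2.1408, 1.5775), lambda* = (5.4648)


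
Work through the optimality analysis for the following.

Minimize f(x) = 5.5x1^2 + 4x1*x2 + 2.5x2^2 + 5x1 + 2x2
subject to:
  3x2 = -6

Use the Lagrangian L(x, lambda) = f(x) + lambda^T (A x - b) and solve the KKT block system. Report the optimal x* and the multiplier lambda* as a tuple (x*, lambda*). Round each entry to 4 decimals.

Form the Lagrangian:
  L(x, lambda) = (1/2) x^T Q x + c^T x + lambda^T (A x - b)
Stationarity (grad_x L = 0): Q x + c + A^T lambda = 0.
Primal feasibility: A x = b.

This gives the KKT block system:
  [ Q   A^T ] [ x     ]   [-c ]
  [ A    0  ] [ lambda ] = [ b ]

Solving the linear system:
  x*      = (0.2727, -2)
  lambda* = (2.303)
  f(x*)   = 5.5909

x* = (0.2727, -2), lambda* = (2.303)


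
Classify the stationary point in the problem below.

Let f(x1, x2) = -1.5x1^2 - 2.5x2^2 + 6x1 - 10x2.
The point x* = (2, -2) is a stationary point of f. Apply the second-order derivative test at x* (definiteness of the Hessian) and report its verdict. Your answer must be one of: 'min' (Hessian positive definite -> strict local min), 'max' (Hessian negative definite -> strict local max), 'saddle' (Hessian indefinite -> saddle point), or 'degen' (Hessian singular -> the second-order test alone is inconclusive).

Compute the Hessian H = grad^2 f:
  H = [[-3, 0], [0, -5]]
Verify stationarity: grad f(x*) = H x* + g = (0, 0).
Eigenvalues of H: -5, -3.
Both eigenvalues < 0, so H is negative definite -> x* is a strict local max.

max


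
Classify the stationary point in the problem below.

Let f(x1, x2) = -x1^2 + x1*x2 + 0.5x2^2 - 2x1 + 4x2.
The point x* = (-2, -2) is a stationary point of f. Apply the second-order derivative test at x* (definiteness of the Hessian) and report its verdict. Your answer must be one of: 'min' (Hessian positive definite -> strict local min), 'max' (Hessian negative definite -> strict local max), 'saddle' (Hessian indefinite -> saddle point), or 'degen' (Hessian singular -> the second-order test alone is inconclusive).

Compute the Hessian H = grad^2 f:
  H = [[-2, 1], [1, 1]]
Verify stationarity: grad f(x*) = H x* + g = (0, 0).
Eigenvalues of H: -2.3028, 1.3028.
Eigenvalues have mixed signs, so H is indefinite -> x* is a saddle point.

saddle


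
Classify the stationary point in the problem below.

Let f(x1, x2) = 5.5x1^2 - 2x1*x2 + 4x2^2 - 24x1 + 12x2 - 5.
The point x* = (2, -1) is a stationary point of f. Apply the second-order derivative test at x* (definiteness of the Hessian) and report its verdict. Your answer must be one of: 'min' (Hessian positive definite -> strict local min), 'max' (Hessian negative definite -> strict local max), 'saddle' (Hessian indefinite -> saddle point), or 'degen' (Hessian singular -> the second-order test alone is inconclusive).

Compute the Hessian H = grad^2 f:
  H = [[11, -2], [-2, 8]]
Verify stationarity: grad f(x*) = H x* + g = (0, 0).
Eigenvalues of H: 7, 12.
Both eigenvalues > 0, so H is positive definite -> x* is a strict local min.

min


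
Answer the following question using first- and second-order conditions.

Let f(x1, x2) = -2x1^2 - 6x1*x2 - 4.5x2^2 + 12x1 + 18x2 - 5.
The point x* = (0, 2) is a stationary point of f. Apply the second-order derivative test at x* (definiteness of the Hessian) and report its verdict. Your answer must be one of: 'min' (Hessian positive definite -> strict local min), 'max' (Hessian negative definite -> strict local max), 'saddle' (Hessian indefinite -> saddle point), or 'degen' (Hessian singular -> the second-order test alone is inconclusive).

Compute the Hessian H = grad^2 f:
  H = [[-4, -6], [-6, -9]]
Verify stationarity: grad f(x*) = H x* + g = (0, 0).
Eigenvalues of H: -13, 0.
H has a zero eigenvalue (singular; negative semidefinite but not definite), so H is neither positive definite, negative definite, nor indefinite. The second-order test alone is inconclusive -> degen.
(Indeed, f is constant along the null direction of H through x*, so x* is not a strict local extremum.)

degen


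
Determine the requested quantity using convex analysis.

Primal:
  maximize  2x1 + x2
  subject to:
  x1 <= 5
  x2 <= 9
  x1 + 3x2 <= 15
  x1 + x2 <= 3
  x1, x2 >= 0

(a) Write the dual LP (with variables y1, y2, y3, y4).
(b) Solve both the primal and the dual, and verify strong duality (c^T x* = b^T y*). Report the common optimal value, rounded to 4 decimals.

The standard primal-dual pair for 'max c^T x s.t. A x <= b, x >= 0' is:
  Dual:  min b^T y  s.t.  A^T y >= c,  y >= 0.

So the dual LP is:
  minimize  5y1 + 9y2 + 15y3 + 3y4
  subject to:
    y1 + y3 + y4 >= 2
    y2 + 3y3 + y4 >= 1
    y1, y2, y3, y4 >= 0

Solving the primal: x* = (3, 0).
  primal value c^T x* = 6.
Solving the dual: y* = (0, 0, 0, 2).
  dual value b^T y* = 6.
Strong duality: c^T x* = b^T y*. Confirmed.

6


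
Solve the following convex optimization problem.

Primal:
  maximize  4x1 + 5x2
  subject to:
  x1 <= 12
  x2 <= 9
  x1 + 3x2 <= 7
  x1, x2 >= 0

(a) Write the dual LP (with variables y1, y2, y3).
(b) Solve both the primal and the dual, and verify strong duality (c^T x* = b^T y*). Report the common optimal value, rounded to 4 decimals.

The standard primal-dual pair for 'max c^T x s.t. A x <= b, x >= 0' is:
  Dual:  min b^T y  s.t.  A^T y >= c,  y >= 0.

So the dual LP is:
  minimize  12y1 + 9y2 + 7y3
  subject to:
    y1 + y3 >= 4
    y2 + 3y3 >= 5
    y1, y2, y3 >= 0

Solving the primal: x* = (7, 0).
  primal value c^T x* = 28.
Solving the dual: y* = (0, 0, 4).
  dual value b^T y* = 28.
Strong duality: c^T x* = b^T y*. Confirmed.

28


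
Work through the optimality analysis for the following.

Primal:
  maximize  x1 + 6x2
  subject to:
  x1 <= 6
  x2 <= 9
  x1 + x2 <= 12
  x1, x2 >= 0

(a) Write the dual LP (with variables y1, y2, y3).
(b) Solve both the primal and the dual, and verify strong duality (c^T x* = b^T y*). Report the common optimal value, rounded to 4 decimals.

The standard primal-dual pair for 'max c^T x s.t. A x <= b, x >= 0' is:
  Dual:  min b^T y  s.t.  A^T y >= c,  y >= 0.

So the dual LP is:
  minimize  6y1 + 9y2 + 12y3
  subject to:
    y1 + y3 >= 1
    y2 + y3 >= 6
    y1, y2, y3 >= 0

Solving the primal: x* = (3, 9).
  primal value c^T x* = 57.
Solving the dual: y* = (0, 5, 1).
  dual value b^T y* = 57.
Strong duality: c^T x* = b^T y*. Confirmed.

57


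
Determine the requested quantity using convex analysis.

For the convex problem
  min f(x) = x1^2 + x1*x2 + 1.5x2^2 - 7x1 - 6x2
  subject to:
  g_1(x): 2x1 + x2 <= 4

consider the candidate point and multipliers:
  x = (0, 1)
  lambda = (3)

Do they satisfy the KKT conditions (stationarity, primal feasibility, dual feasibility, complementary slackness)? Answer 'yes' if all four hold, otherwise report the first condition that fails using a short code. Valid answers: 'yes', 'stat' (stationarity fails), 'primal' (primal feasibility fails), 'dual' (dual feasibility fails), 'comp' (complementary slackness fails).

Gradient of f: grad f(x) = Q x + c = (-6, -3)
Constraint values g_i(x) = a_i^T x - b_i:
  g_1((0, 1)) = -3
Stationarity residual: grad f(x) + sum_i lambda_i a_i = (0, 0)
  -> stationarity OK
Primal feasibility (all g_i <= 0): OK
Dual feasibility (all lambda_i >= 0): OK
Complementary slackness (lambda_i * g_i(x) = 0 for all i): FAILS

Verdict: the first failing condition is complementary_slackness -> comp.

comp


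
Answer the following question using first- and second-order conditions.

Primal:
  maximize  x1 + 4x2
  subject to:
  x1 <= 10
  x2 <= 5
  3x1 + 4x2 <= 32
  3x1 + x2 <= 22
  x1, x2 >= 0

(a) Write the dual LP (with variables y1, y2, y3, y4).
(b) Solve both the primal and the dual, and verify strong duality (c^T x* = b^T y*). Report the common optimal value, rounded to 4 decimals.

The standard primal-dual pair for 'max c^T x s.t. A x <= b, x >= 0' is:
  Dual:  min b^T y  s.t.  A^T y >= c,  y >= 0.

So the dual LP is:
  minimize  10y1 + 5y2 + 32y3 + 22y4
  subject to:
    y1 + 3y3 + 3y4 >= 1
    y2 + 4y3 + y4 >= 4
    y1, y2, y3, y4 >= 0

Solving the primal: x* = (4, 5).
  primal value c^T x* = 24.
Solving the dual: y* = (0, 2.6667, 0.3333, 0).
  dual value b^T y* = 24.
Strong duality: c^T x* = b^T y*. Confirmed.

24


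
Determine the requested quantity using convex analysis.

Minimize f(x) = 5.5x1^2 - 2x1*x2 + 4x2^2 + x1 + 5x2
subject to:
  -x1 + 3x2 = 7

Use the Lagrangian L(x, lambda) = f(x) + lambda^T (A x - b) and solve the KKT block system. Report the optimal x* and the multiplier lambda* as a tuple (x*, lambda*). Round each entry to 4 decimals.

Form the Lagrangian:
  L(x, lambda) = (1/2) x^T Q x + c^T x + lambda^T (A x - b)
Stationarity (grad_x L = 0): Q x + c + A^T lambda = 0.
Primal feasibility: A x = b.

This gives the KKT block system:
  [ Q   A^T ] [ x     ]   [-c ]
  [ A    0  ] [ lambda ] = [ b ]

Solving the linear system:
  x*      = (-0.4, 2.2)
  lambda* = (-7.8)
  f(x*)   = 32.6

x* = (-0.4, 2.2), lambda* = (-7.8)


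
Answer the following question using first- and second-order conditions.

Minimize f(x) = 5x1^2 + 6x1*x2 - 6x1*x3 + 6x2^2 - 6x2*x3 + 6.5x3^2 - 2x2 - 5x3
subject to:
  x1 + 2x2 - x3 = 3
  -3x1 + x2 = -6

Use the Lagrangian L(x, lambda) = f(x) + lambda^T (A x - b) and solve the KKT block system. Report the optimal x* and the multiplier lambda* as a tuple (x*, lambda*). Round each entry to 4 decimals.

Form the Lagrangian:
  L(x, lambda) = (1/2) x^T Q x + c^T x + lambda^T (A x - b)
Stationarity (grad_x L = 0): Q x + c + A^T lambda = 0.
Primal feasibility: A x = b.

This gives the KKT block system:
  [ Q   A^T ] [ x     ]   [-c ]
  [ A    0  ] [ lambda ] = [ b ]

Solving the linear system:
  x*      = (2.2989, 0.8967, 1.0923)
  lambda* = (-9.9736, 3.9473)
  f(x*)   = 23.1747

x* = (2.2989, 0.8967, 1.0923), lambda* = (-9.9736, 3.9473)


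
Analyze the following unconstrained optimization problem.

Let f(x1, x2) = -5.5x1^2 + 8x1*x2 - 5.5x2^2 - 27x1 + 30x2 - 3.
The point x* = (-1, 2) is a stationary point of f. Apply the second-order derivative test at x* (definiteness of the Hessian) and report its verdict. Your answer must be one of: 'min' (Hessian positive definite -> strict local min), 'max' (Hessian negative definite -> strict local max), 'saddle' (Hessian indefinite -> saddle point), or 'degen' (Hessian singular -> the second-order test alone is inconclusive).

Compute the Hessian H = grad^2 f:
  H = [[-11, 8], [8, -11]]
Verify stationarity: grad f(x*) = H x* + g = (0, 0).
Eigenvalues of H: -19, -3.
Both eigenvalues < 0, so H is negative definite -> x* is a strict local max.

max


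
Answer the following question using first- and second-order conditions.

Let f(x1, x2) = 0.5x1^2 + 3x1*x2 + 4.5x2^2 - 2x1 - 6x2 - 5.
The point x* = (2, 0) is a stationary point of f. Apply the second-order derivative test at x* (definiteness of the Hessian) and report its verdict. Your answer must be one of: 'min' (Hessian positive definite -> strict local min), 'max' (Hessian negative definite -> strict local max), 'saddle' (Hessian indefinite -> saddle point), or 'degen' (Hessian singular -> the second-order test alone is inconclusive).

Compute the Hessian H = grad^2 f:
  H = [[1, 3], [3, 9]]
Verify stationarity: grad f(x*) = H x* + g = (0, 0).
Eigenvalues of H: 0, 10.
H has a zero eigenvalue (singular; positive semidefinite but not definite), so H is neither positive definite, negative definite, nor indefinite. The second-order test alone is inconclusive -> degen.
(Indeed, f is constant along the null direction of H through x*, so x* is not a strict local extremum.)

degen


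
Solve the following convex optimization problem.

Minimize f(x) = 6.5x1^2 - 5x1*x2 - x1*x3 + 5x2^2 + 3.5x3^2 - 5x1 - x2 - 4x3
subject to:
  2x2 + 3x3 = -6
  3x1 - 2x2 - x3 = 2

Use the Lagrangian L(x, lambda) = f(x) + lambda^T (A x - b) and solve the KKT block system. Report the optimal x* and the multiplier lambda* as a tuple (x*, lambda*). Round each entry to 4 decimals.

Form the Lagrangian:
  L(x, lambda) = (1/2) x^T Q x + c^T x + lambda^T (A x - b)
Stationarity (grad_x L = 0): Q x + c + A^T lambda = 0.
Primal feasibility: A x = b.

This gives the KKT block system:
  [ Q   A^T ] [ x     ]   [-c ]
  [ A    0  ] [ lambda ] = [ b ]

Solving the linear system:
  x*      = (-0.3633, -0.8173, -1.4551)
  lambda* = (5.072, 1.3935)
  f(x*)   = 18.0496

x* = (-0.3633, -0.8173, -1.4551), lambda* = (5.072, 1.3935)


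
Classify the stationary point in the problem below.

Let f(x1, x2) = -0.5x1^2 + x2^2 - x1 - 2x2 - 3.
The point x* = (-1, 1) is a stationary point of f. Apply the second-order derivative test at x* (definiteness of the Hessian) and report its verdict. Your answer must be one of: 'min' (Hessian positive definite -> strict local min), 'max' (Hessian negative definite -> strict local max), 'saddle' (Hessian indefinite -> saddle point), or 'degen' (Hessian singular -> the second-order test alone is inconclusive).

Compute the Hessian H = grad^2 f:
  H = [[-1, 0], [0, 2]]
Verify stationarity: grad f(x*) = H x* + g = (0, 0).
Eigenvalues of H: -1, 2.
Eigenvalues have mixed signs, so H is indefinite -> x* is a saddle point.

saddle


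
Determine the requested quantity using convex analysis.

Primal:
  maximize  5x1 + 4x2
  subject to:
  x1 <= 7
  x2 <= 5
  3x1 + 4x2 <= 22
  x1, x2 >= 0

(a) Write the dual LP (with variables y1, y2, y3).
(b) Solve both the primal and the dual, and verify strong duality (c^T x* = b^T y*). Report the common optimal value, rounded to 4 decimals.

The standard primal-dual pair for 'max c^T x s.t. A x <= b, x >= 0' is:
  Dual:  min b^T y  s.t.  A^T y >= c,  y >= 0.

So the dual LP is:
  minimize  7y1 + 5y2 + 22y3
  subject to:
    y1 + 3y3 >= 5
    y2 + 4y3 >= 4
    y1, y2, y3 >= 0

Solving the primal: x* = (7, 0.25).
  primal value c^T x* = 36.
Solving the dual: y* = (2, 0, 1).
  dual value b^T y* = 36.
Strong duality: c^T x* = b^T y*. Confirmed.

36


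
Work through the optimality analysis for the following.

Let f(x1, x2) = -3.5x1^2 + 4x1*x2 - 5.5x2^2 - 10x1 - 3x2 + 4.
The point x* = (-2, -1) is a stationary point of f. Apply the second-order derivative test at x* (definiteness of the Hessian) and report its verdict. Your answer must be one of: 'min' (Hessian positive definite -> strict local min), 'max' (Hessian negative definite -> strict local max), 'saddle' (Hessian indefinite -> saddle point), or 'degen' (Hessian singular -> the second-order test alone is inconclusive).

Compute the Hessian H = grad^2 f:
  H = [[-7, 4], [4, -11]]
Verify stationarity: grad f(x*) = H x* + g = (0, 0).
Eigenvalues of H: -13.4721, -4.5279.
Both eigenvalues < 0, so H is negative definite -> x* is a strict local max.

max


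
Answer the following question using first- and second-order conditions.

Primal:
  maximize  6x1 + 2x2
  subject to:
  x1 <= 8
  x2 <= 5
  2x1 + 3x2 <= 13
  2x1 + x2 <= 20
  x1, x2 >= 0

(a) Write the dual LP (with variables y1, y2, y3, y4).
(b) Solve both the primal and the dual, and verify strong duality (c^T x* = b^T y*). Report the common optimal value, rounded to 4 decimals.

The standard primal-dual pair for 'max c^T x s.t. A x <= b, x >= 0' is:
  Dual:  min b^T y  s.t.  A^T y >= c,  y >= 0.

So the dual LP is:
  minimize  8y1 + 5y2 + 13y3 + 20y4
  subject to:
    y1 + 2y3 + 2y4 >= 6
    y2 + 3y3 + y4 >= 2
    y1, y2, y3, y4 >= 0

Solving the primal: x* = (6.5, 0).
  primal value c^T x* = 39.
Solving the dual: y* = (0, 0, 3, 0).
  dual value b^T y* = 39.
Strong duality: c^T x* = b^T y*. Confirmed.

39


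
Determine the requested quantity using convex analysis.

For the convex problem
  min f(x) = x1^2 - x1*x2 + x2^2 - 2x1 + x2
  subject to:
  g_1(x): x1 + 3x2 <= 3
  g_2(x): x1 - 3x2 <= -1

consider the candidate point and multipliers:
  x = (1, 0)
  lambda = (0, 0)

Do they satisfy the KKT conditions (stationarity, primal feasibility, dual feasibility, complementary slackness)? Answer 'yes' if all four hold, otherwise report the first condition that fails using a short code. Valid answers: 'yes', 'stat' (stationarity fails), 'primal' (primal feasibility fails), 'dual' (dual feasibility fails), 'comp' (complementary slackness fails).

Gradient of f: grad f(x) = Q x + c = (0, 0)
Constraint values g_i(x) = a_i^T x - b_i:
  g_1((1, 0)) = -2
  g_2((1, 0)) = 2
Stationarity residual: grad f(x) + sum_i lambda_i a_i = (0, 0)
  -> stationarity OK
Primal feasibility (all g_i <= 0): FAILS
Dual feasibility (all lambda_i >= 0): OK
Complementary slackness (lambda_i * g_i(x) = 0 for all i): OK

Verdict: the first failing condition is primal_feasibility -> primal.

primal


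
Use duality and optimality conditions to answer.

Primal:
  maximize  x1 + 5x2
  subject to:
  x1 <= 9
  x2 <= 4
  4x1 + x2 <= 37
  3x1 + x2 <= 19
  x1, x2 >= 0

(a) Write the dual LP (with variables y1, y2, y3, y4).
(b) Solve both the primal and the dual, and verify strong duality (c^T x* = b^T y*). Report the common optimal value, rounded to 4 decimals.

The standard primal-dual pair for 'max c^T x s.t. A x <= b, x >= 0' is:
  Dual:  min b^T y  s.t.  A^T y >= c,  y >= 0.

So the dual LP is:
  minimize  9y1 + 4y2 + 37y3 + 19y4
  subject to:
    y1 + 4y3 + 3y4 >= 1
    y2 + y3 + y4 >= 5
    y1, y2, y3, y4 >= 0

Solving the primal: x* = (5, 4).
  primal value c^T x* = 25.
Solving the dual: y* = (0, 4.6667, 0, 0.3333).
  dual value b^T y* = 25.
Strong duality: c^T x* = b^T y*. Confirmed.

25


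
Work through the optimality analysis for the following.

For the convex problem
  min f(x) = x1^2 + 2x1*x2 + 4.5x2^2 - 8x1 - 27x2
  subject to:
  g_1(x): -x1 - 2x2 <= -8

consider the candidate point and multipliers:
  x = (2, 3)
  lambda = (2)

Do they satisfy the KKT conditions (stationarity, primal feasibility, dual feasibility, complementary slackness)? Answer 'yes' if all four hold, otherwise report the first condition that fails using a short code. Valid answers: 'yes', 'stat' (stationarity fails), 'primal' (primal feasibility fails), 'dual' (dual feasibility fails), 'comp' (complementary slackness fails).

Gradient of f: grad f(x) = Q x + c = (2, 4)
Constraint values g_i(x) = a_i^T x - b_i:
  g_1((2, 3)) = 0
Stationarity residual: grad f(x) + sum_i lambda_i a_i = (0, 0)
  -> stationarity OK
Primal feasibility (all g_i <= 0): OK
Dual feasibility (all lambda_i >= 0): OK
Complementary slackness (lambda_i * g_i(x) = 0 for all i): OK

Verdict: yes, KKT holds.

yes


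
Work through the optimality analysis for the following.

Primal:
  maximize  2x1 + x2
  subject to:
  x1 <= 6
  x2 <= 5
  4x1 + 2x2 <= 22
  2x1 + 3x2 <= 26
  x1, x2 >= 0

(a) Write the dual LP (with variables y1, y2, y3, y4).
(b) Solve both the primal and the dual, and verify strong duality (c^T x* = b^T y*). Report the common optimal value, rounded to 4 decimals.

The standard primal-dual pair for 'max c^T x s.t. A x <= b, x >= 0' is:
  Dual:  min b^T y  s.t.  A^T y >= c,  y >= 0.

So the dual LP is:
  minimize  6y1 + 5y2 + 22y3 + 26y4
  subject to:
    y1 + 4y3 + 2y4 >= 2
    y2 + 2y3 + 3y4 >= 1
    y1, y2, y3, y4 >= 0

Solving the primal: x* = (5.5, 0).
  primal value c^T x* = 11.
Solving the dual: y* = (0, 0, 0.5, 0).
  dual value b^T y* = 11.
Strong duality: c^T x* = b^T y*. Confirmed.

11


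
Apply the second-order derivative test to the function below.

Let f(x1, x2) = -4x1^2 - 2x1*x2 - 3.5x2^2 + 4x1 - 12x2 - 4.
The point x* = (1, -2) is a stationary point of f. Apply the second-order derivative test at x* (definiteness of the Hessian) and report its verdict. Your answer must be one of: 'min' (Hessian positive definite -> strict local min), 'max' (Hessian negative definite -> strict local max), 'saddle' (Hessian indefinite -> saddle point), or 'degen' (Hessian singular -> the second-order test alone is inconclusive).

Compute the Hessian H = grad^2 f:
  H = [[-8, -2], [-2, -7]]
Verify stationarity: grad f(x*) = H x* + g = (0, 0).
Eigenvalues of H: -9.5616, -5.4384.
Both eigenvalues < 0, so H is negative definite -> x* is a strict local max.

max


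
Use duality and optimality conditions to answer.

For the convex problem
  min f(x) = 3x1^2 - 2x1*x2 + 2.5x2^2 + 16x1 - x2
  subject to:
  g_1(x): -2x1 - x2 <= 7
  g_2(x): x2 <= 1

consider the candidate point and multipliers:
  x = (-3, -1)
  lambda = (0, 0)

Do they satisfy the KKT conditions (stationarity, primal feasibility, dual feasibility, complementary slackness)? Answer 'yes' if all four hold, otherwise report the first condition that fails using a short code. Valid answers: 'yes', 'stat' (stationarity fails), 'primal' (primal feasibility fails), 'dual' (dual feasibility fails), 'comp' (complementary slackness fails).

Gradient of f: grad f(x) = Q x + c = (0, 0)
Constraint values g_i(x) = a_i^T x - b_i:
  g_1((-3, -1)) = 0
  g_2((-3, -1)) = -2
Stationarity residual: grad f(x) + sum_i lambda_i a_i = (0, 0)
  -> stationarity OK
Primal feasibility (all g_i <= 0): OK
Dual feasibility (all lambda_i >= 0): OK
Complementary slackness (lambda_i * g_i(x) = 0 for all i): OK

Verdict: yes, KKT holds.

yes


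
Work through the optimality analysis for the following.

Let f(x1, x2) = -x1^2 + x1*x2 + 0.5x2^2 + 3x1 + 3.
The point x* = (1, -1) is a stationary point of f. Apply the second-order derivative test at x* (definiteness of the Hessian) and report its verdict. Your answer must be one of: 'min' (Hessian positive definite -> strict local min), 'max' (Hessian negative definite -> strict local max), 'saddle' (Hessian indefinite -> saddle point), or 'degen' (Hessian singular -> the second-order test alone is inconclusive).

Compute the Hessian H = grad^2 f:
  H = [[-2, 1], [1, 1]]
Verify stationarity: grad f(x*) = H x* + g = (0, 0).
Eigenvalues of H: -2.3028, 1.3028.
Eigenvalues have mixed signs, so H is indefinite -> x* is a saddle point.

saddle


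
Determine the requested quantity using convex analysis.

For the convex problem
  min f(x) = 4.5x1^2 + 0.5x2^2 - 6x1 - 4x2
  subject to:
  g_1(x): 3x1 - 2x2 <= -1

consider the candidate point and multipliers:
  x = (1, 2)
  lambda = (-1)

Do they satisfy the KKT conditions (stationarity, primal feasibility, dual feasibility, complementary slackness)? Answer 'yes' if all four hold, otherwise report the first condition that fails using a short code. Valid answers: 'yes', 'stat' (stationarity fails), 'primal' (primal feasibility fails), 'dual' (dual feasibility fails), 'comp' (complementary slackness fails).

Gradient of f: grad f(x) = Q x + c = (3, -2)
Constraint values g_i(x) = a_i^T x - b_i:
  g_1((1, 2)) = 0
Stationarity residual: grad f(x) + sum_i lambda_i a_i = (0, 0)
  -> stationarity OK
Primal feasibility (all g_i <= 0): OK
Dual feasibility (all lambda_i >= 0): FAILS
Complementary slackness (lambda_i * g_i(x) = 0 for all i): OK

Verdict: the first failing condition is dual_feasibility -> dual.

dual


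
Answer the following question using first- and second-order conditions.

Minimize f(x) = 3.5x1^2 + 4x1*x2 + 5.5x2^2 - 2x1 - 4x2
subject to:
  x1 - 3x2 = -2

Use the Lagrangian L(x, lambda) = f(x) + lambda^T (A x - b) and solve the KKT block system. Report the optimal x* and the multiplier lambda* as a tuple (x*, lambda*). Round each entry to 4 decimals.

Form the Lagrangian:
  L(x, lambda) = (1/2) x^T Q x + c^T x + lambda^T (A x - b)
Stationarity (grad_x L = 0): Q x + c + A^T lambda = 0.
Primal feasibility: A x = b.

This gives the KKT block system:
  [ Q   A^T ] [ x     ]   [-c ]
  [ A    0  ] [ lambda ] = [ b ]

Solving the linear system:
  x*      = (-0.1633, 0.6122)
  lambda* = (0.6939)
  f(x*)   = -0.3673

x* = (-0.1633, 0.6122), lambda* = (0.6939)


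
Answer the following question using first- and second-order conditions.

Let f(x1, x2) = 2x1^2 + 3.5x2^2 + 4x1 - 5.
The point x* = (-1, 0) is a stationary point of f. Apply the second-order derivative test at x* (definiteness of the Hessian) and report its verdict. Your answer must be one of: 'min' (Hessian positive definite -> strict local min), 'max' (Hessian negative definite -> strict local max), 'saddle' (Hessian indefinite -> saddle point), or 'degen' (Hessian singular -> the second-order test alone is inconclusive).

Compute the Hessian H = grad^2 f:
  H = [[4, 0], [0, 7]]
Verify stationarity: grad f(x*) = H x* + g = (0, 0).
Eigenvalues of H: 4, 7.
Both eigenvalues > 0, so H is positive definite -> x* is a strict local min.

min


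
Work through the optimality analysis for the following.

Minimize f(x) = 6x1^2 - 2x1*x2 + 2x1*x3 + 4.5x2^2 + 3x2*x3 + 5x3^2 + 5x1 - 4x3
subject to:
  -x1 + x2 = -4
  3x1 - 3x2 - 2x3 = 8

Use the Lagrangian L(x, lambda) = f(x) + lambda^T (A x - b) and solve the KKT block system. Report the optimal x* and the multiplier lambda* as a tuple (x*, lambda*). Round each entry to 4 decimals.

Form the Lagrangian:
  L(x, lambda) = (1/2) x^T Q x + c^T x + lambda^T (A x - b)
Stationarity (grad_x L = 0): Q x + c + A^T lambda = 0.
Primal feasibility: A x = b.

This gives the KKT block system:
  [ Q   A^T ] [ x     ]   [-c ]
  [ A    0  ] [ lambda ] = [ b ]

Solving the linear system:
  x*      = (0.7647, -3.2353, 2)
  lambda* = (36.3824, 3.9118)
  f(x*)   = 55.0294

x* = (0.7647, -3.2353, 2), lambda* = (36.3824, 3.9118)


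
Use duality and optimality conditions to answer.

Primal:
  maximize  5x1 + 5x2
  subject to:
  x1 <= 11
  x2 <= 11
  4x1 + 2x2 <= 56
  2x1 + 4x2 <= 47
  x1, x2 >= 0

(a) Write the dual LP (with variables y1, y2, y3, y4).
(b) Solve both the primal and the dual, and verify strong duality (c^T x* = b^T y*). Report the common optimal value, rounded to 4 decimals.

The standard primal-dual pair for 'max c^T x s.t. A x <= b, x >= 0' is:
  Dual:  min b^T y  s.t.  A^T y >= c,  y >= 0.

So the dual LP is:
  minimize  11y1 + 11y2 + 56y3 + 47y4
  subject to:
    y1 + 4y3 + 2y4 >= 5
    y2 + 2y3 + 4y4 >= 5
    y1, y2, y3, y4 >= 0

Solving the primal: x* = (10.8333, 6.3333).
  primal value c^T x* = 85.8333.
Solving the dual: y* = (0, 0, 0.8333, 0.8333).
  dual value b^T y* = 85.8333.
Strong duality: c^T x* = b^T y*. Confirmed.

85.8333


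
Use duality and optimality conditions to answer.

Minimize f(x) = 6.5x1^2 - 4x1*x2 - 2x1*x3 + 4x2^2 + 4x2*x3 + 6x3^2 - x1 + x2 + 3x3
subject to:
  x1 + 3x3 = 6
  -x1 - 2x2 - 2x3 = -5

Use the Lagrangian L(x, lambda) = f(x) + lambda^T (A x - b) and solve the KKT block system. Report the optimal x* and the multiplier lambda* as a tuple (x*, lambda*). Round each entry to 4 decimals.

Form the Lagrangian:
  L(x, lambda) = (1/2) x^T Q x + c^T x + lambda^T (A x - b)
Stationarity (grad_x L = 0): Q x + c + A^T lambda = 0.
Primal feasibility: A x = b.

This gives the KKT block system:
  [ Q   A^T ] [ x     ]   [-c ]
  [ A    0  ] [ lambda ] = [ b ]

Solving the linear system:
  x*      = (1.066, 0.3223, 1.6447)
  lambda* = (-5.3333, 2.9465)
  f(x*)   = 25.4615

x* = (1.066, 0.3223, 1.6447), lambda* = (-5.3333, 2.9465)


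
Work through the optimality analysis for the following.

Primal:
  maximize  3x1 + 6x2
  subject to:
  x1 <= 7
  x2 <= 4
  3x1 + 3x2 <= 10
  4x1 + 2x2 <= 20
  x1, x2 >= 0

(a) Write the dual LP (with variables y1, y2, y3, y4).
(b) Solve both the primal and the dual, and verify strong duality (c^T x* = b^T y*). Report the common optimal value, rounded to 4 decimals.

The standard primal-dual pair for 'max c^T x s.t. A x <= b, x >= 0' is:
  Dual:  min b^T y  s.t.  A^T y >= c,  y >= 0.

So the dual LP is:
  minimize  7y1 + 4y2 + 10y3 + 20y4
  subject to:
    y1 + 3y3 + 4y4 >= 3
    y2 + 3y3 + 2y4 >= 6
    y1, y2, y3, y4 >= 0

Solving the primal: x* = (0, 3.3333).
  primal value c^T x* = 20.
Solving the dual: y* = (0, 0, 2, 0).
  dual value b^T y* = 20.
Strong duality: c^T x* = b^T y*. Confirmed.

20


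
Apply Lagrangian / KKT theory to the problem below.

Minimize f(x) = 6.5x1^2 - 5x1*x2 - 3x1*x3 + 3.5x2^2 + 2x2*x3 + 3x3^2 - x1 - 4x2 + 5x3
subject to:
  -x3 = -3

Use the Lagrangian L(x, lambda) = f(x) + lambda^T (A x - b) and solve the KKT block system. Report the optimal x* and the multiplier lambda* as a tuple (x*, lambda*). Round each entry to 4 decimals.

Form the Lagrangian:
  L(x, lambda) = (1/2) x^T Q x + c^T x + lambda^T (A x - b)
Stationarity (grad_x L = 0): Q x + c + A^T lambda = 0.
Primal feasibility: A x = b.

This gives the KKT block system:
  [ Q   A^T ] [ x     ]   [-c ]
  [ A    0  ] [ lambda ] = [ b ]

Solving the linear system:
  x*      = (0.9091, 0.3636, 3)
  lambda* = (21)
  f(x*)   = 37.8182

x* = (0.9091, 0.3636, 3), lambda* = (21)


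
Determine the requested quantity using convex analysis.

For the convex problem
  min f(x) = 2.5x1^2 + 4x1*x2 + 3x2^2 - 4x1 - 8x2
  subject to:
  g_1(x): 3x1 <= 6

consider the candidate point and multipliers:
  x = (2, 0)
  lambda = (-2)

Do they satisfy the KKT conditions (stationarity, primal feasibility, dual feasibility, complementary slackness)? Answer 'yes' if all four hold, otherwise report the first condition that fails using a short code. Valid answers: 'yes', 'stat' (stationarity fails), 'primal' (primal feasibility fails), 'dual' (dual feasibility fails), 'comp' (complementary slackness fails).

Gradient of f: grad f(x) = Q x + c = (6, 0)
Constraint values g_i(x) = a_i^T x - b_i:
  g_1((2, 0)) = 0
Stationarity residual: grad f(x) + sum_i lambda_i a_i = (0, 0)
  -> stationarity OK
Primal feasibility (all g_i <= 0): OK
Dual feasibility (all lambda_i >= 0): FAILS
Complementary slackness (lambda_i * g_i(x) = 0 for all i): OK

Verdict: the first failing condition is dual_feasibility -> dual.

dual


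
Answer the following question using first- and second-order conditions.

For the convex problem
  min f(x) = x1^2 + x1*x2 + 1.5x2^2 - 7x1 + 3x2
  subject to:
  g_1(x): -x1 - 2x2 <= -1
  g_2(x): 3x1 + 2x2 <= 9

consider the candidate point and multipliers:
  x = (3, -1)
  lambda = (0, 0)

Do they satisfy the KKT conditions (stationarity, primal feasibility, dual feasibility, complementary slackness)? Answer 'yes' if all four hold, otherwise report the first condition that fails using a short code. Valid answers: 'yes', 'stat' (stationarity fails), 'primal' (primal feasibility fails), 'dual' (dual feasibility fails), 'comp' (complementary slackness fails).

Gradient of f: grad f(x) = Q x + c = (-2, 3)
Constraint values g_i(x) = a_i^T x - b_i:
  g_1((3, -1)) = 0
  g_2((3, -1)) = -2
Stationarity residual: grad f(x) + sum_i lambda_i a_i = (-2, 3)
  -> stationarity FAILS
Primal feasibility (all g_i <= 0): OK
Dual feasibility (all lambda_i >= 0): OK
Complementary slackness (lambda_i * g_i(x) = 0 for all i): OK

Verdict: the first failing condition is stationarity -> stat.

stat


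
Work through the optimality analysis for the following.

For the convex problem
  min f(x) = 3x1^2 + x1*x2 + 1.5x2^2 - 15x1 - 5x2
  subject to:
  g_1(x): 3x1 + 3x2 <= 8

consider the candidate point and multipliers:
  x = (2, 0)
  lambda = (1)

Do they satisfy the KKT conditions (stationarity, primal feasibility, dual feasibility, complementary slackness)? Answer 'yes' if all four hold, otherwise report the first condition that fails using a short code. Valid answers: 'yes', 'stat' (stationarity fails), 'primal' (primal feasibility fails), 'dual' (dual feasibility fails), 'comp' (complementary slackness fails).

Gradient of f: grad f(x) = Q x + c = (-3, -3)
Constraint values g_i(x) = a_i^T x - b_i:
  g_1((2, 0)) = -2
Stationarity residual: grad f(x) + sum_i lambda_i a_i = (0, 0)
  -> stationarity OK
Primal feasibility (all g_i <= 0): OK
Dual feasibility (all lambda_i >= 0): OK
Complementary slackness (lambda_i * g_i(x) = 0 for all i): FAILS

Verdict: the first failing condition is complementary_slackness -> comp.

comp
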